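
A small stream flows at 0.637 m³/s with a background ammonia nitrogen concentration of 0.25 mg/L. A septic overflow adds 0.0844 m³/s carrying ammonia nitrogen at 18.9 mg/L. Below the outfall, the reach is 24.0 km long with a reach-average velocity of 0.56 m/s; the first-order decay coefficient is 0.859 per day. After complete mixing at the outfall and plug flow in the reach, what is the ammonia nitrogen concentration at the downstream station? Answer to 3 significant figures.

1.59 mg/L

Conservation of mass: C = (0.6370·0.2500 + 0.08440·18.90) / 0.7214 = 1.754/0.7214 = 2.432 mg/L.
Travel time t = 24.0·1000 / 0.56 = 42860 s = 11.90 h.
First-order decay: C = 2.432·exp(−k·t) = 2.432·0.6531 = 1.588 mg/L.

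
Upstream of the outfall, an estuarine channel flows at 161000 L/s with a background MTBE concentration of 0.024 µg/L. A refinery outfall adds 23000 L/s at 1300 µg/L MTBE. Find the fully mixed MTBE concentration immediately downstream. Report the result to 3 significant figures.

163 µg/L

After mixing, C = (161000·0.02400 + 23000·1300) / 184000 = 29900000/184000 = 162.5 µg/L.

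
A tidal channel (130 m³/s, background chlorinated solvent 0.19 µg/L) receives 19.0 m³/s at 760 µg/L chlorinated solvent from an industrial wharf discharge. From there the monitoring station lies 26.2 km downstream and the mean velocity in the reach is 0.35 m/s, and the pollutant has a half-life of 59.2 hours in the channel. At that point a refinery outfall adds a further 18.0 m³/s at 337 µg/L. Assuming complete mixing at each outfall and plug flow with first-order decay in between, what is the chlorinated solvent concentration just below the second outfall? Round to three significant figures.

Flow-weighted average: C = (130.0·0.1900 + 19.00·760.0) / 149.0 = 14460/149.0 = 97.08 µg/L; combined flow 149.0 m³/s.
Travel time t = 26.2·1000 / 0.35 = 74860 s = 20.79 h.
Half-life 59.2 h → k = ln 2 / 59.2 = 0.01171 h⁻¹ = 0.2810 d⁻¹.
First-order decay: C = 97.08·exp(−k·t) = 97.08·0.7839 = 76.10 µg/L.
At the second outfall, C = (149.0·76.10 + 18.00·337.0) / (149.0 + 18.00) = 104.2 µg/L.

104 µg/L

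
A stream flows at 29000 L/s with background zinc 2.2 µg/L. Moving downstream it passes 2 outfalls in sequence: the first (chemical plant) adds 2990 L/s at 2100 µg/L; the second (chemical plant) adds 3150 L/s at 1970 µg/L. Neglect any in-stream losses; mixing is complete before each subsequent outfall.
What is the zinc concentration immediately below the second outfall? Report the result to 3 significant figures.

Outfall 1: combined Q = 31990 L/s; C = (29000·2.200 + 2990·2100)/31990 = 198.3 µg/L.
Outfall 2: combined Q = 35140 L/s; C = (31990·198.3 + 3150·1970)/35140 = 357.1 µg/L.

357 µg/L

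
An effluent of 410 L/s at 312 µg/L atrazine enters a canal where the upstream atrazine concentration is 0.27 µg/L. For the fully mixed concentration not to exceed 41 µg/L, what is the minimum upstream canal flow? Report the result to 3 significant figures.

2730 L/s

Set C_mix = 41: (Q·0.2700 + 410.0·312.0) / (Q + 410.0) = 41
→ Q = 410.0·(312.0 − 41)/(41 − 0.2700) = 2728 L/s.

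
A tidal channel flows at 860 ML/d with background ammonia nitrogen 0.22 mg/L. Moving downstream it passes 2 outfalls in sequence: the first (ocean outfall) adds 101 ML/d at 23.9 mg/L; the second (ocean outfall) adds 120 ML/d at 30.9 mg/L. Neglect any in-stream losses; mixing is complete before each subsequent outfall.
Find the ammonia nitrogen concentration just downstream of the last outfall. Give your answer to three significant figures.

Below outfall 1: Q → 961.0 ML/d, C = (860.0·0.2200 + 101.0·23.90)/961.0 = 2.709 mg/L.
Below outfall 2: Q → 1081 ML/d, C = (961.0·2.709 + 120.0·30.90)/1081 = 5.838 mg/L.

5.84 mg/L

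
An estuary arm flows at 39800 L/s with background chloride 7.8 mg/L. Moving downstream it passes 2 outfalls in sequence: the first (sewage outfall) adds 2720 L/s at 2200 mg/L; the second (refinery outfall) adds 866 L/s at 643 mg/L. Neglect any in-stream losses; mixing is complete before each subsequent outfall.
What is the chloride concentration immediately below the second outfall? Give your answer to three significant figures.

158 mg/L

After outfall 1: Q = 39800 + 2720 = 42520 L/s; C = (39800·7.800 + 2720·2200)/42520 = 148.0 mg/L.
After outfall 2: Q = 42520 + 866.0 = 43390 L/s; C = (42520·148.0 + 866.0·643.0)/43390 = 157.9 mg/L.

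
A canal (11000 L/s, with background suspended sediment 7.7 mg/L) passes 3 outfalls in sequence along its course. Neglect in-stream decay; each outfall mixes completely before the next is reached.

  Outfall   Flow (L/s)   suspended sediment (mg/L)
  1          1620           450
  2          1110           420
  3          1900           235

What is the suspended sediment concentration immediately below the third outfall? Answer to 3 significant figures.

110 mg/L

Below outfall 1: Q → 12620 L/s, C = (11000·7.700 + 1620·450.0)/12620 = 64.48 mg/L.
Below outfall 2: Q → 13730 L/s, C = (12620·64.48 + 1110·420.0)/13730 = 93.22 mg/L.
Below outfall 3: Q → 15630 L/s, C = (13730·93.22 + 1900·235.0)/15630 = 110.5 mg/L.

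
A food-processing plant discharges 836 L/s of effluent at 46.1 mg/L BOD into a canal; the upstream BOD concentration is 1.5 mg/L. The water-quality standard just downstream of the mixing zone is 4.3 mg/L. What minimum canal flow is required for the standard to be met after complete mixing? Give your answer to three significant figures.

12500 L/s

Set C_mix = 4.3: (Q·1.500 + 836.0·46.10) / (Q + 836.0) = 4.3
→ Q = 836.0·(46.10 − 4.3)/(4.3 − 1.500) = 12480 L/s.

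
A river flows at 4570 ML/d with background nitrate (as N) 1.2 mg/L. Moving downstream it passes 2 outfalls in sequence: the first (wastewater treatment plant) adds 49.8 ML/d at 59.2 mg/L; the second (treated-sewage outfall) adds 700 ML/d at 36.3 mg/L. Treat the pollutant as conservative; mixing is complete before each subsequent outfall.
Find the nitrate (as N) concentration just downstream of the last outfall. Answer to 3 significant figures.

6.36 mg/L

After outfall 1: Q = 4570 + 49.80 = 4620 ML/d; C = (4570·1.200 + 49.80·59.20)/4620 = 1.825 mg/L.
After outfall 2: Q = 4620 + 700.0 = 5320 ML/d; C = (4620·1.825 + 700.0·36.30)/5320 = 6.362 mg/L.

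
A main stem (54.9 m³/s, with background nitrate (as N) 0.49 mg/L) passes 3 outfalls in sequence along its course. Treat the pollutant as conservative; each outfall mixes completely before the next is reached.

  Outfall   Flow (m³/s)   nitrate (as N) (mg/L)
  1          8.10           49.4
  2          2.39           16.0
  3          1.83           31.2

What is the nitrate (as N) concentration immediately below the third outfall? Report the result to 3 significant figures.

Below outfall 1: Q → 63.00 m³/s, C = (54.90·0.4900 + 8.100·49.40)/63.00 = 6.778 mg/L.
Below outfall 2: Q → 65.39 m³/s, C = (63.00·6.778 + 2.390·16.00)/65.39 = 7.115 mg/L.
Below outfall 3: Q → 67.22 m³/s, C = (65.39·7.115 + 1.830·31.20)/67.22 = 7.771 mg/L.

7.77 mg/L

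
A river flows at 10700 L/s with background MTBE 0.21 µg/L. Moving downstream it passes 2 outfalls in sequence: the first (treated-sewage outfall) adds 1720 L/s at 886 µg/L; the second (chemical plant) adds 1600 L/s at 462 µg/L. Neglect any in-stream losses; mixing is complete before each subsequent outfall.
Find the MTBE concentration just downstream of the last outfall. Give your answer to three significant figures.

162 µg/L

Outfall 1: combined Q = 12420 L/s; C = (10700·0.2100 + 1720·886.0)/12420 = 122.9 µg/L.
Outfall 2: combined Q = 14020 L/s; C = (12420·122.9 + 1600·462.0)/14020 = 161.6 µg/L.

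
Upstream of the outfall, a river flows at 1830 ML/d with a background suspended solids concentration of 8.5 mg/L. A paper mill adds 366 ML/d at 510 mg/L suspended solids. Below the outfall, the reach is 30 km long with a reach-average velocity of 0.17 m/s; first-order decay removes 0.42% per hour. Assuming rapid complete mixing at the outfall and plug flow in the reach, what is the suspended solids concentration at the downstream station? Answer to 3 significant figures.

After mixing, C = (1830·8.500 + 366.0·510.0) / 2196 = 202200/2196 = 92.08 mg/L.
Travel time t = 30·1000 / 0.17 = 176500 s = 49.02 h.
0.42%/h lost → k = −ln(1 − 0.0042) = 0.004209 h⁻¹.
After decay, C = 92.08 × e^(−kt) = 92.08 × 0.8136 = 74.92 mg/L.

74.9 mg/L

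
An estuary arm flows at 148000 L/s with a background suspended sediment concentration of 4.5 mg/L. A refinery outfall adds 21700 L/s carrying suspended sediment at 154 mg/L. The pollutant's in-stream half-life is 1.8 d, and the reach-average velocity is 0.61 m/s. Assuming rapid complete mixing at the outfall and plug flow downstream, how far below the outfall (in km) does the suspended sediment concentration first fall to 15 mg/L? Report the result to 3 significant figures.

Mass balance: C = (148000·4.500 + 21700·154.0) / 169700 = 4008000/169700 = 23.62 mg/L.
Half-life 1.8 d → k = ln 2 / 1.8 = 0.3851 d⁻¹.
Set 23.62·exp(−k·t) = 15 → t = ln(23.62/15)/k = 101800 s = 28.29 h.
Distance = v·t = 0.61·101800 = 62120 m = 62.12 km.

62.1 km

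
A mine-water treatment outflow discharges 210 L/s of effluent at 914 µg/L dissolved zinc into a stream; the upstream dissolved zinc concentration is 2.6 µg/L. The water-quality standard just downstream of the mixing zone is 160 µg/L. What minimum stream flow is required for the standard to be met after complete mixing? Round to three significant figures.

Set C_mix = 160: (Q·2.600 + 210.0·914.0) / (Q + 210.0) = 160
→ Q = 210.0·(914.0 − 160)/(160 − 2.600) = 1006 L/s.

1010 L/s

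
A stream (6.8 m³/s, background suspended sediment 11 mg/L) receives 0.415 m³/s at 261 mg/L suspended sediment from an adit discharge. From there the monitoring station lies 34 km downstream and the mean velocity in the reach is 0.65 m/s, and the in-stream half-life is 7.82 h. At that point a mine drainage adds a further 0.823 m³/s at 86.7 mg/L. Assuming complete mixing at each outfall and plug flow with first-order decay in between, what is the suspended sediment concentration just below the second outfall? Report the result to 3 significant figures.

15.2 mg/L

After mixing, C = (6.800·11.00 + 0.4150·261.0) / 7.215 = 183.1/7.215 = 25.38 mg/L; combined flow 7.215 m³/s.
Travel time t = 34·1000 / 0.65 = 52310 s = 14.53 h.
Half-life 7.82 h → k = ln 2 / 7.82 = 0.08864 h⁻¹ = 2.127 d⁻¹.
Decay over the reach: 25.38·exp(−kt) = 25.38·0.2758 = 7.001 mg/L.
Second outfall: C = (7.215·7.001 + 0.8230·86.70)/8.038 = 15.16 mg/L.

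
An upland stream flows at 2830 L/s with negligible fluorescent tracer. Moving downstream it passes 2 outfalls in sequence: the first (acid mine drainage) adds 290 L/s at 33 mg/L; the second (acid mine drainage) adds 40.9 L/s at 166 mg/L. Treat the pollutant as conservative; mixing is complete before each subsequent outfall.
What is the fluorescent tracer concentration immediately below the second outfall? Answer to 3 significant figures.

Outfall 1: combined Q = 3120 L/s; C = (2830·0 + 290.0·33.00)/3120 = 3.067 mg/L.
Outfall 2: combined Q = 3161 L/s; C = (3120·3.067 + 40.90·166.0)/3161 = 5.176 mg/L.

5.18 mg/L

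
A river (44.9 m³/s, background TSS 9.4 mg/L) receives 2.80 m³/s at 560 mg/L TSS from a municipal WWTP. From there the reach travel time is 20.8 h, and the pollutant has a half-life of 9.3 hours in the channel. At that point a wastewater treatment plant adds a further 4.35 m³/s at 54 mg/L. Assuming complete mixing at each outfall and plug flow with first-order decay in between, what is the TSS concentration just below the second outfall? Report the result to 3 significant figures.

Flow-weighted average: C = (44.90·9.400 + 2.800·560.0) / 47.70 = 1990/47.70 = 41.72 mg/L; combined flow 47.70 m³/s.
Half-life 9.3 h → k = ln 2 / 9.3 = 0.07453 h⁻¹ = 1.789 d⁻¹.
Applying C = C₀e^(−kt): 41.72 × 0.2122 = 8.853 mg/L.
At the second outfall, C = (47.70·8.853 + 4.350·54.00) / (47.70 + 4.350) = 12.63 mg/L.

12.6 mg/L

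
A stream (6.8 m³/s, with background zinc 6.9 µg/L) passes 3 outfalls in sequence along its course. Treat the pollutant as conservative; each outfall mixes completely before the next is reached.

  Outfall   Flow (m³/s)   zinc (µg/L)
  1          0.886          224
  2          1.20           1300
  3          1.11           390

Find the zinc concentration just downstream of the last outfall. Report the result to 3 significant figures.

Below outfall 1: Q → 7.686 m³/s, C = (6.800·6.900 + 0.8860·224.0)/7.686 = 31.93 µg/L.
Below outfall 2: Q → 8.886 m³/s, C = (7.686·31.93 + 1.200·1300)/8.886 = 203.2 µg/L.
Below outfall 3: Q → 9.996 m³/s, C = (8.886·203.2 + 1.110·390.0)/9.996 = 223.9 µg/L.

224 µg/L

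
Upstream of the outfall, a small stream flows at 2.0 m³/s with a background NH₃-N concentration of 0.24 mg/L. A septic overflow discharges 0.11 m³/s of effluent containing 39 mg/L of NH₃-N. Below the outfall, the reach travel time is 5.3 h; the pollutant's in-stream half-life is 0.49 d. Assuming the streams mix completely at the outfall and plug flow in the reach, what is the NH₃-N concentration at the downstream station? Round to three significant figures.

Conservation of mass: C = (2.000·0.2400 + 0.1100·39.00) / 2.110 = 4.770/2.110 = 2.261 mg/L.
Half-life 0.49 d → k = ln 2 / 0.49 = 1.415 d⁻¹.
After decay, C = 2.261 × e^(−kt) = 2.261 × 0.7317 = 1.654 mg/L.

1.65 mg/L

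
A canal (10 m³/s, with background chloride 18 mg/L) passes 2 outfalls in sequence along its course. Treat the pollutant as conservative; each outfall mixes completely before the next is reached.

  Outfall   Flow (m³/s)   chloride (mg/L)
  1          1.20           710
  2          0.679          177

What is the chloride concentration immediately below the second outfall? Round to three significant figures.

97.0 mg/L

Below outfall 1: Q → 11.20 m³/s, C = (10.00·18.00 + 1.200·710.0)/11.20 = 92.14 mg/L.
Below outfall 2: Q → 11.88 m³/s, C = (11.20·92.14 + 0.6790·177.0)/11.88 = 96.99 mg/L.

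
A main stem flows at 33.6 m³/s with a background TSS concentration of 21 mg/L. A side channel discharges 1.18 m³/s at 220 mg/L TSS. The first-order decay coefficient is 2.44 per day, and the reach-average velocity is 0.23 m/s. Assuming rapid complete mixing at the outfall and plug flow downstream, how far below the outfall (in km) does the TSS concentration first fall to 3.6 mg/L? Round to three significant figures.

Mass balance: C = (33.60·21.00 + 1.180·220.0) / 34.78 = 965.2/34.78 = 27.75 mg/L.
Set 27.75·exp(−k·t) = 3.6 → t = ln(27.75/3.6)/k = 72320 s = 20.09 h.
Distance = v·t = 0.23·72320 = 16630 m = 16.63 km.

16.6 km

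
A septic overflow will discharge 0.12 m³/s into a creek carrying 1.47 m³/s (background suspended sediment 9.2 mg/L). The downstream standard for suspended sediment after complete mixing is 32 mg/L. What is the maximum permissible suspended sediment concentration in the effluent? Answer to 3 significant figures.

At the limit, (Qr·Cr + Qe·Cₑ)/(Qr + Qe) = 32:
Cₑ = (1.590·32 − 1.470·9.200) / 0.1200 = 311.3 mg/L.

311 mg/L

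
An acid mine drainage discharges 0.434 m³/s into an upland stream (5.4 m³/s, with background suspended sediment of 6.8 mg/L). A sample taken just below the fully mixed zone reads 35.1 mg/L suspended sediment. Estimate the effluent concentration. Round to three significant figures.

387 mg/L

Mass balance: 5.400·6.800 + 0.4340·Cₑ = 5.834·35.10
→ Cₑ = (5.834·35.10 − 5.400·6.800) / 0.4340 = 387.2 mg/L.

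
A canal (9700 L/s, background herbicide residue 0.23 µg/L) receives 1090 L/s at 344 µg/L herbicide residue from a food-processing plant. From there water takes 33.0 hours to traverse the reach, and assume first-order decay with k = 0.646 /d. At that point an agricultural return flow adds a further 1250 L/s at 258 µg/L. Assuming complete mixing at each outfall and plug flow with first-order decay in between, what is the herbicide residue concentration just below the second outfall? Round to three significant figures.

After mixing, C = (9700·0.2300 + 1090·344.0) / 10790 = 377200/10790 = 34.96 µg/L; combined flow 10790 L/s.
Applying C = C₀e^(−kt): 34.96 × 0.4114 = 14.38 µg/L.
Second outfall: C = (10790·14.38 + 1250·258.0)/12040 = 39.67 µg/L.

39.7 µg/L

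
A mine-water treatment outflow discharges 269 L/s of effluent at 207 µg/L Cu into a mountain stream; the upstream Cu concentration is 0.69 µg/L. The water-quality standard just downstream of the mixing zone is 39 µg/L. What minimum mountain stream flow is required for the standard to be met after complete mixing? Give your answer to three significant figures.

1180 L/s

Set C_mix = 39: (Q·0.6900 + 269.0·207.0) / (Q + 269.0) = 39
→ Q = 269.0·(207.0 − 39)/(39 − 0.6900) = 1180 L/s.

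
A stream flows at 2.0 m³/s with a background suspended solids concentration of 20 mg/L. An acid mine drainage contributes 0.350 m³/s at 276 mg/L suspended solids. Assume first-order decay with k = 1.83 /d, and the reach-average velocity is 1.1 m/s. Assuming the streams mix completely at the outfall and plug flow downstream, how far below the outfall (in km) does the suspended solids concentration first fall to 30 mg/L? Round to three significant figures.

34.4 km

After mixing, C = (2.000·20.00 + 0.3500·276.0) / 2.350 = 136.6/2.350 = 58.13 mg/L.
Set 58.13·exp(−k·t) = 30 → t = ln(58.13/30)/k = 31230 s = 8.675 h.
Distance = v·t = 1.1·31230 = 34350 m = 34.35 km.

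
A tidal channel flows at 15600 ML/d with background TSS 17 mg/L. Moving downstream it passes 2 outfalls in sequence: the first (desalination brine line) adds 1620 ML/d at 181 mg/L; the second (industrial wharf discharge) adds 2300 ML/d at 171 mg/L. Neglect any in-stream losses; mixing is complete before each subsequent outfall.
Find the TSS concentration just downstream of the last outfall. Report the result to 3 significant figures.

48.8 mg/L

Outfall 1: combined Q = 17220 ML/d; C = (15600·17.00 + 1620·181.0)/17220 = 32.43 mg/L.
Outfall 2: combined Q = 19520 ML/d; C = (17220·32.43 + 2300·171.0)/19520 = 48.76 mg/L.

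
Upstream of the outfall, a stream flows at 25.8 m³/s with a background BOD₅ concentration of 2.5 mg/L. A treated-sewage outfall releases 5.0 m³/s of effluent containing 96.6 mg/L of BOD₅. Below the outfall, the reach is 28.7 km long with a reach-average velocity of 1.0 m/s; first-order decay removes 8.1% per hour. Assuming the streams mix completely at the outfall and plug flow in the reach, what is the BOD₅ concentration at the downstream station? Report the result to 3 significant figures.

9.07 mg/L

Flow-weighted average: C = (25.80·2.500 + 5.000·96.60) / 30.80 = 547.5/30.80 = 17.78 mg/L.
Travel time t = 28.7·1000 / 1.0 = 28700 s = 7.972 h.
8.1%/h lost → k = −ln(1 − 0.081) = 0.08447 h⁻¹.
Applying C = C₀e^(−kt): 17.78 × 0.5100 = 9.065 mg/L.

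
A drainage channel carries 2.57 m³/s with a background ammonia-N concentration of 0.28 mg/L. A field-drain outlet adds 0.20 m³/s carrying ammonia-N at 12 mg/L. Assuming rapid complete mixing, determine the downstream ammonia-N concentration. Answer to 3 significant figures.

Mixed concentration C = ΣQC/ΣQ = (2.570·0.2800 + 0.2000·12.00) / 2.770 = 3.120/2.770 = 1.126 mg/L.

1.13 mg/L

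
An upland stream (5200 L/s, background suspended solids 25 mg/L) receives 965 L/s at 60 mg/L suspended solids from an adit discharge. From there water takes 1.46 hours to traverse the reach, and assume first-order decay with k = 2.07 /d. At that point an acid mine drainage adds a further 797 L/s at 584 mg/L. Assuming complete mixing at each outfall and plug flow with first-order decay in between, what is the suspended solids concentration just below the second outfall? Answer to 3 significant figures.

90.7 mg/L

Flow-weighted average: C = (5200·25.00 + 965.0·60.00) / 6165 = 187900/6165 = 30.48 mg/L; combined flow 6165 L/s.
First-order decay: C = 30.48·exp(−k·t) = 30.48·0.8817 = 26.87 mg/L.
At the second outfall, C = (6165·26.87 + 797.0·584.0) / (6165 + 797.0) = 90.65 mg/L.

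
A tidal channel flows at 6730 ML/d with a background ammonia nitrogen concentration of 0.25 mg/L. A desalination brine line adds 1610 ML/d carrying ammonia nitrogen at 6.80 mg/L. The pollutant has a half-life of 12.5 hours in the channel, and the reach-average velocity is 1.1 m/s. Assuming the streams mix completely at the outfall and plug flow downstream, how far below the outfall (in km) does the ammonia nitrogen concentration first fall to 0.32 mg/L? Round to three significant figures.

Mixed concentration C = ΣQC/ΣQ = (6730·0.2500 + 1610·6.800) / 8340 = 12630/8340 = 1.514 mg/L.
Half-life 12.5 h → k = ln 2 / 12.5 = 0.05545 h⁻¹ = 1.331 d⁻¹.
Set 1.514·exp(−k·t) = 0.32 → t = ln(1.514/0.32)/k = 100900 s = 28.03 h.
Distance = v·t = 1.1·100900 = 111000 m = 111.0 km.

111 km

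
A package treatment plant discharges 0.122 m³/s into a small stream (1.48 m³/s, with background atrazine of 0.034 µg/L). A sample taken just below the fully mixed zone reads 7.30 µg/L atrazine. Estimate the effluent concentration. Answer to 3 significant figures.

95.4 µg/L

Mass balance: 1.480·0.03400 + 0.1220·Cₑ = 1.602·7.300
→ Cₑ = (1.602·7.300 − 1.480·0.03400) / 0.1220 = 95.44 µg/L.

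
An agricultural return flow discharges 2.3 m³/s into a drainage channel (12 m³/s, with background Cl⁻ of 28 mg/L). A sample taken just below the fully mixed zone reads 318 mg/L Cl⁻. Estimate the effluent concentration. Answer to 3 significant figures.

Mass balance: 12.00·28.00 + 2.300·Cₑ = 14.30·318.0
→ Cₑ = (14.30·318.0 − 12.00·28.00) / 2.300 = 1831 mg/L.

1830 mg/L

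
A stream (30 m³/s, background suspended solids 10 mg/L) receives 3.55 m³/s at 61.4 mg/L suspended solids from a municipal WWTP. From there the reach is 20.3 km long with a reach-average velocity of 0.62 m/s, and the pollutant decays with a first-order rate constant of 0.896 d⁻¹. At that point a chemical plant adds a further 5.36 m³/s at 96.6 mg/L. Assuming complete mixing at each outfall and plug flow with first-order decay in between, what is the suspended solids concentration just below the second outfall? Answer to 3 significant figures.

22.8 mg/L

Flow-weighted average: C = (30.00·10.00 + 3.550·61.40) / 33.55 = 518.0/33.55 = 15.44 mg/L; combined flow 33.55 m³/s.
Travel time t = 20.3·1000 / 0.62 = 32740 s = 9.095 h.
After decay, C = 15.44 × e^(−kt) = 15.44 × 0.7121 = 10.99 mg/L.
At the second outfall, C = (33.55·10.99 + 5.360·96.60) / (33.55 + 5.360) = 22.79 mg/L.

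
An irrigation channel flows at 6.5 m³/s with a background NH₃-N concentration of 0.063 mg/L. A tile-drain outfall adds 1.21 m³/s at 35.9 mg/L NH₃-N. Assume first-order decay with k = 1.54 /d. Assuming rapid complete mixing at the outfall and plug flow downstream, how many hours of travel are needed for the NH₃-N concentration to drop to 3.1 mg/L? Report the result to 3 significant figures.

9.46 h

Conservation of mass: C = (6.500·0.06300 + 1.210·35.90) / 7.710 = 43.85/7.710 = 5.687 mg/L.
5.687·exp(−k·t) = 3.1 → t = ln(5.687/3.1)/k = 34040 s = 9.457 h.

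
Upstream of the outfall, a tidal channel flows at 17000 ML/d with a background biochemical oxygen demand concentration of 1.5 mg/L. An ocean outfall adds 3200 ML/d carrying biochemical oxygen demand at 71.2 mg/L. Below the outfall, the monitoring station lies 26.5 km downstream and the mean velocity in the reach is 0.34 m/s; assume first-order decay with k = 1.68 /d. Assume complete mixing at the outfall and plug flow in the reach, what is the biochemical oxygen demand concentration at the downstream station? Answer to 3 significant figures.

Mass balance: C = (17000·1.500 + 3200·71.20) / 20200 = 253300/20200 = 12.54 mg/L.
Travel time t = 26.5·1000 / 0.34 = 77940 s = 21.65 h.
After decay, C = 12.54 × e^(−kt) = 12.54 × 0.2197 = 2.755 mg/L.

2.76 mg/L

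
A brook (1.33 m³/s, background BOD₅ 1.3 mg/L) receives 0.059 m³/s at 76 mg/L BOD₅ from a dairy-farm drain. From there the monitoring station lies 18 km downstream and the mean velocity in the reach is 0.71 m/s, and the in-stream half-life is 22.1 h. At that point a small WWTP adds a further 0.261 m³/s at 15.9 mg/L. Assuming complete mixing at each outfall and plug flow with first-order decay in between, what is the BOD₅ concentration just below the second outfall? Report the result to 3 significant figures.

Mixed concentration C = ΣQC/ΣQ = (1.330·1.300 + 0.05900·76.00) / 1.389 = 6.213/1.389 = 4.473 mg/L; combined flow 1.389 m³/s.
Travel time t = 18·1000 / 0.71 = 25350 s = 7.042 h.
Half-life 22.1 h → k = ln 2 / 22.1 = 0.03136 h⁻¹ = 0.7527 d⁻¹.
After decay, C = 4.473 × e^(−kt) = 4.473 × 0.8018 = 3.587 mg/L.
At the second outfall, C = (1.389·3.587 + 0.2610·15.90) / (1.389 + 0.2610) = 5.534 mg/L.

5.53 mg/L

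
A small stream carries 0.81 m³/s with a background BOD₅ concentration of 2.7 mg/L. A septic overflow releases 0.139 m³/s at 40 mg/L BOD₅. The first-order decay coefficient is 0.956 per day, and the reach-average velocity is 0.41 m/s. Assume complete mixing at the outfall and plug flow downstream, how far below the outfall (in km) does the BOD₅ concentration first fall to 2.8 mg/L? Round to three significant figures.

Flow-weighted average: C = (0.8100·2.700 + 0.1390·40.00) / 0.9490 = 7.747/0.9490 = 8.163 mg/L.
Set 8.163·exp(−k·t) = 2.8 → t = ln(8.163/2.8)/k = 96710 s = 26.86 h.
Distance = v·t = 0.41·96710 = 39650 m = 39.65 km.

39.6 km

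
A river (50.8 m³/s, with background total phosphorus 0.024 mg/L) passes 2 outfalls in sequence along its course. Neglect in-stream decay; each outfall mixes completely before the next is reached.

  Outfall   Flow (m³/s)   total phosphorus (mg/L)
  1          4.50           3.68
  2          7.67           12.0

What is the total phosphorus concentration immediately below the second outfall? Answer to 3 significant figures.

After outfall 1: Q = 50.80 + 4.500 = 55.30 m³/s; C = (50.80·0.02400 + 4.500·3.680)/55.30 = 0.3215 mg/L.
After outfall 2: Q = 55.30 + 7.670 = 62.97 m³/s; C = (55.30·0.3215 + 7.670·12.00)/62.97 = 1.744 mg/L.

1.74 mg/L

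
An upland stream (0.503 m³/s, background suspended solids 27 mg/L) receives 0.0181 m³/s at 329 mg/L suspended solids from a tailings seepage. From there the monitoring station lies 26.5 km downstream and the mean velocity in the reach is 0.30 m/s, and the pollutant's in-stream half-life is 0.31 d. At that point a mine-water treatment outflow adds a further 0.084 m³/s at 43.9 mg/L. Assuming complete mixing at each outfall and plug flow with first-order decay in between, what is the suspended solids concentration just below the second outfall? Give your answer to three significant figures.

9.38 mg/L

Mixed concentration C = ΣQC/ΣQ = (0.5030·27.00 + 0.01810·329.0) / 0.5211 = 19.54/0.5211 = 37.49 mg/L; combined flow 0.5211 m³/s.
Travel time t = 26.5·1000 / 0.30 = 88330 s = 24.54 h.
Half-life 0.31 d → k = ln 2 / 0.31 = 2.236 d⁻¹.
After decay, C = 37.49 × e^(−kt) = 37.49 × 0.1017 = 3.812 mg/L.
At the second outfall, C = (0.5211·3.812 + 0.08400·43.90) / (0.5211 + 0.08400) = 9.377 mg/L.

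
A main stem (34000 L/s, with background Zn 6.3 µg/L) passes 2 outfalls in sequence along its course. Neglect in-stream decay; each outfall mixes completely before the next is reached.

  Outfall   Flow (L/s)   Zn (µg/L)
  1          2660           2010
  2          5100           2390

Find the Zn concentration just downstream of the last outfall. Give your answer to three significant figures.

425 µg/L

Outfall 1: combined Q = 36660 L/s; C = (34000·6.300 + 2660·2010)/36660 = 151.7 µg/L.
Outfall 2: combined Q = 41760 L/s; C = (36660·151.7 + 5100·2390)/41760 = 425.0 µg/L.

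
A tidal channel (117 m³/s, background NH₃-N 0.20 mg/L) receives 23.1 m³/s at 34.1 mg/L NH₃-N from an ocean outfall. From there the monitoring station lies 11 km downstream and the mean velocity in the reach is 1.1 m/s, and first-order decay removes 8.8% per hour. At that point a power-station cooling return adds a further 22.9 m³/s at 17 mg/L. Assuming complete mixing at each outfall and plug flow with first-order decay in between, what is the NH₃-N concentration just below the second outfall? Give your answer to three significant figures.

6.24 mg/L

Conservation of mass: C = (117.0·0.2000 + 23.10·34.10) / 140.1 = 811.1/140.1 = 5.790 mg/L; combined flow 140.1 m³/s.
Travel time t = 11·1000 / 1.1 = 10000 s = 2.778 h.
8.8%/h lost → k = −ln(1 − 0.088) = 0.09212 h⁻¹.
Decay over the reach: 5.790·exp(−kt) = 5.790·0.7742 = 4.482 mg/L.
Second outfall: C = (140.1·4.482 + 22.90·17.00)/163.0 = 6.241 mg/L.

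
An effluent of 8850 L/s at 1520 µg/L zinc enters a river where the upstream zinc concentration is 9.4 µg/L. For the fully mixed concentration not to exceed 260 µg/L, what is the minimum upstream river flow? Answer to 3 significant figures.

44500 L/s

Set C_mix = 260: (Q·9.400 + 8850·1520) / (Q + 8850) = 260
→ Q = 8850·(1520 − 260)/(260 − 9.400) = 44500 L/s.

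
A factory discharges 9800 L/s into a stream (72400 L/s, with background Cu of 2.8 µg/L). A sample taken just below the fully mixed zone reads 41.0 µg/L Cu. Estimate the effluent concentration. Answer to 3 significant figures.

Mass balance: 72400·2.800 + 9800·Cₑ = 82200·41.00
→ Cₑ = (82200·41.00 − 72400·2.800) / 9800 = 323.2 µg/L.

323 µg/L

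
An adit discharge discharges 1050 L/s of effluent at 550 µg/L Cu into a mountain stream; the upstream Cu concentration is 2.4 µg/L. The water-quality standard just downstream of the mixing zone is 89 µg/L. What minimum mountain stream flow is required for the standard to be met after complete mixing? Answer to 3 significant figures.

Set C_mix = 89: (Q·2.400 + 1050·550.0) / (Q + 1050) = 89
→ Q = 1050·(550.0 − 89)/(89 − 2.400) = 5589 L/s.

5590 L/s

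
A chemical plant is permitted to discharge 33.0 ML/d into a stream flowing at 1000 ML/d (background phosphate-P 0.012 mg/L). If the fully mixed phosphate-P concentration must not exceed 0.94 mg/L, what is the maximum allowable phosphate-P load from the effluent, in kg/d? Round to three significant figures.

959 kg/d

Mass balance at the limit: 1000·0.01200 + 33.00·Cₑ = 1033·0.94 → Cₑ = 29.06 mg/L.
33.00 ML/d = 0.3819 m³/s. Load = 0.3819 m³/s × 29.06 g/m³ × 86 400 s/d = 959.0 kg/d.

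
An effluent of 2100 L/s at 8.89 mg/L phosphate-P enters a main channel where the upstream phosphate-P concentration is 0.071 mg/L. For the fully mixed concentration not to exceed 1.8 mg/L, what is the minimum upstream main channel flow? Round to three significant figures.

8610 L/s

Set C_mix = 1.8: (Q·0.07100 + 2100·8.890) / (Q + 2100) = 1.8
→ Q = 2100·(8.890 − 1.8)/(1.8 − 0.07100) = 8611 L/s.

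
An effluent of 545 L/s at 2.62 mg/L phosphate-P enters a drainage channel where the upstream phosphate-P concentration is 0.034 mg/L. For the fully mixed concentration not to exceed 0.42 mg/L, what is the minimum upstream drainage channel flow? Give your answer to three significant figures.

3110 L/s

Set C_mix = 0.42: (Q·0.03400 + 545.0·2.620) / (Q + 545.0) = 0.42
→ Q = 545.0·(2.620 − 0.42)/(0.42 − 0.03400) = 3106 L/s.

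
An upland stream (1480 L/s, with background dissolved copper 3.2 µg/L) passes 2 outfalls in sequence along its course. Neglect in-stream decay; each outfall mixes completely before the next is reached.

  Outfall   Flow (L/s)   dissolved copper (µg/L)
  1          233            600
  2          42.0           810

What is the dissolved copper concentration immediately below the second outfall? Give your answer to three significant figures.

102 µg/L

Outfall 1: combined Q = 1713 L/s; C = (1480·3.200 + 233.0·600.0)/1713 = 84.38 µg/L.
Outfall 2: combined Q = 1755 L/s; C = (1713·84.38 + 42.00·810.0)/1755 = 101.7 µg/L.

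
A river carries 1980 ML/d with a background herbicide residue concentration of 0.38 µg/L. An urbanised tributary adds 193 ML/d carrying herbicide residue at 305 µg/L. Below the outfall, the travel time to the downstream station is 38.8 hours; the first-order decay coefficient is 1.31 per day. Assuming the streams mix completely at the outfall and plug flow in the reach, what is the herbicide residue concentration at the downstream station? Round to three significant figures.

Mixed concentration C = ΣQC/ΣQ = (1980·0.3800 + 193.0·305.0) / 2173 = 59620/2173 = 27.44 µg/L.
First-order decay: C = 27.44·exp(−k·t) = 27.44·0.1203 = 3.300 µg/L.

3.30 µg/L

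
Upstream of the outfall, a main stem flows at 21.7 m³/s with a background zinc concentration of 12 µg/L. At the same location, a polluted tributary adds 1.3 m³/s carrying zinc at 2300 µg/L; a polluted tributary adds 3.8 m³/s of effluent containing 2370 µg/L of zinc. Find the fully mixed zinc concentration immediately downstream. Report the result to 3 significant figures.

457 µg/L

Flow-weighted average: C = (21.70·12.00 + 1.300·2300 + 3.800·2370) / 26.80 = 12260/26.80 = 457.3 µg/L.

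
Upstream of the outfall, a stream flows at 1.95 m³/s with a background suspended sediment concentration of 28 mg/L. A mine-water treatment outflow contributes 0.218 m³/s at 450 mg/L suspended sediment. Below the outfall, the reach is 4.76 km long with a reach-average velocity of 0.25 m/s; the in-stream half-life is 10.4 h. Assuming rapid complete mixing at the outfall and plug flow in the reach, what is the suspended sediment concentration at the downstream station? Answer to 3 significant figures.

Mass balance: C = (1.950·28.00 + 0.2180·450.0) / 2.168 = 152.7/2.168 = 70.43 mg/L.
Travel time t = 4.76·1000 / 0.25 = 19040 s = 5.289 h.
Half-life 10.4 h → k = ln 2 / 10.4 = 0.06665 h⁻¹ = 1.600 d⁻¹.
After decay, C = 70.43 × e^(−kt) = 70.43 × 0.7029 = 49.51 mg/L.

49.5 mg/L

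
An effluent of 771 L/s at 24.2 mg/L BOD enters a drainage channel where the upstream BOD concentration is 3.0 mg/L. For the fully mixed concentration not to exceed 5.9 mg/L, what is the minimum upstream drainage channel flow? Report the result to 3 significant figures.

Set C_mix = 5.9: (Q·3.000 + 771.0·24.20) / (Q + 771.0) = 5.9
→ Q = 771.0·(24.20 − 5.9)/(5.9 − 3.000) = 4865 L/s.

4870 L/s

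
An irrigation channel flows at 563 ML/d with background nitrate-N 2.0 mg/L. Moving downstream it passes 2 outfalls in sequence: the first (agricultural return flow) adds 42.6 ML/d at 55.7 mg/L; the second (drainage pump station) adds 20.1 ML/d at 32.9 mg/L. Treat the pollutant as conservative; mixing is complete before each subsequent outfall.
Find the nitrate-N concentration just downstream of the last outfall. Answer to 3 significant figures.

6.65 mg/L

After outfall 1: Q = 563.0 + 42.60 = 605.6 ML/d; C = (563.0·2.000 + 42.60·55.70)/605.6 = 5.777 mg/L.
After outfall 2: Q = 605.6 + 20.10 = 625.7 ML/d; C = (605.6·5.777 + 20.10·32.90)/625.7 = 6.649 mg/L.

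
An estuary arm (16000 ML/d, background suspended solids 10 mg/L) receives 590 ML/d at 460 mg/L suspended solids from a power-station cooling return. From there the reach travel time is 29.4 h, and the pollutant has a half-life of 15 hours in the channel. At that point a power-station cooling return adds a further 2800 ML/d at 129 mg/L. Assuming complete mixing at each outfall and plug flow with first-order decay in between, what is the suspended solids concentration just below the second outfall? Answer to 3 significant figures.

24.3 mg/L

After mixing, C = (16000·10.00 + 590.0·460.0) / 16590 = 431400/16590 = 26.00 mg/L; combined flow 16590 ML/d.
Half-life 15 h → k = ln 2 / 15 = 0.04621 h⁻¹ = 1.109 d⁻¹.
After decay, C = 26.00 × e^(−kt) = 26.00 × 0.2570 = 6.684 mg/L.
At the second outfall, C = (16590·6.684 + 2800·129.0) / (16590 + 2800) = 24.35 mg/L.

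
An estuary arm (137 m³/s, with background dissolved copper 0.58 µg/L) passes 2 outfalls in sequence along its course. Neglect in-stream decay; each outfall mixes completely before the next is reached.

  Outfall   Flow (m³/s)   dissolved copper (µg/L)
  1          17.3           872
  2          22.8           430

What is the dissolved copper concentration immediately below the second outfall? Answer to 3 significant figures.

After outfall 1: Q = 137.0 + 17.30 = 154.3 m³/s; C = (137.0·0.5800 + 17.30·872.0)/154.3 = 98.28 µg/L.
After outfall 2: Q = 154.3 + 22.80 = 177.1 m³/s; C = (154.3·98.28 + 22.80·430.0)/177.1 = 141.0 µg/L.

141 µg/L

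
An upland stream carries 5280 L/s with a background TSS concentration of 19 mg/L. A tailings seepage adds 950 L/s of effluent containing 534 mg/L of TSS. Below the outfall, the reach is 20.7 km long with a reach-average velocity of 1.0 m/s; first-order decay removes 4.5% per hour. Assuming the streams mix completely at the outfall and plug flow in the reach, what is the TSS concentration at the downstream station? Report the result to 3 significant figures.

74.8 mg/L

Mixed concentration C = ΣQC/ΣQ = (5280·19.00 + 950.0·534.0) / 6230 = 607600/6230 = 97.53 mg/L.
Travel time t = 20.7·1000 / 1.0 = 20700 s = 5.750 h.
4.5%/h lost → k = −ln(1 − 0.045) = 0.04604 h⁻¹.
Applying C = C₀e^(−kt): 97.53 × 0.7674 = 74.85 mg/L.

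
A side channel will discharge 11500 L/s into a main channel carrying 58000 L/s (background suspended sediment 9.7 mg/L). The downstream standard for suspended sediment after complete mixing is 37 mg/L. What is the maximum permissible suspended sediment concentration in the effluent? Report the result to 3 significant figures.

At the limit, (Qr·Cr + Qe·Cₑ)/(Qr + Qe) = 37:
Cₑ = (69500·37 − 58000·9.700) / 11500 = 174.7 mg/L.

175 mg/L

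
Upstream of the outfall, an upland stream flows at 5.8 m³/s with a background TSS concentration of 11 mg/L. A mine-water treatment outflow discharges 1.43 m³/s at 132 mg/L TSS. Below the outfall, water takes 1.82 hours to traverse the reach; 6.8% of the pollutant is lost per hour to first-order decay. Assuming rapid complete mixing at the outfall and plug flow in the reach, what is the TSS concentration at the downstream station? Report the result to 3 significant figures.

Flow-weighted average: C = (5.800·11.00 + 1.430·132.0) / 7.230 = 252.6/7.230 = 34.93 mg/L.
6.8%/h lost → k = −ln(1 − 0.068) = 0.07042 h⁻¹.
After decay, C = 34.93 × e^(−kt) = 34.93 × 0.8797 = 30.73 mg/L.

30.7 mg/L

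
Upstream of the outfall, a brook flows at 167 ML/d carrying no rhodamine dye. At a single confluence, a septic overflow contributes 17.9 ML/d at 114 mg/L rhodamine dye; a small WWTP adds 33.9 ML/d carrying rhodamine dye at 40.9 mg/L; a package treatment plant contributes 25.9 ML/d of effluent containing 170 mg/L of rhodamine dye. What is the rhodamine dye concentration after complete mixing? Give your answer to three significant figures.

Mass balance: C = (167.0·0 + 17.90·114.0 + 33.90·40.90 + 25.90·170.0) / 244.7 = 7830/244.7 = 32.00 mg/L.

32.0 mg/L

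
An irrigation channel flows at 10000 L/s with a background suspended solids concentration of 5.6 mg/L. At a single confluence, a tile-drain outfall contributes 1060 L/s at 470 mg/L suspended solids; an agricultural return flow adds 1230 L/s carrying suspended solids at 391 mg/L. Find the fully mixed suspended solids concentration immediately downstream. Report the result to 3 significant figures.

84.2 mg/L

Mass balance: C = (10000·5.600 + 1060·470.0 + 1230·391.0) / 12290 = 1035000/12290 = 84.23 mg/L.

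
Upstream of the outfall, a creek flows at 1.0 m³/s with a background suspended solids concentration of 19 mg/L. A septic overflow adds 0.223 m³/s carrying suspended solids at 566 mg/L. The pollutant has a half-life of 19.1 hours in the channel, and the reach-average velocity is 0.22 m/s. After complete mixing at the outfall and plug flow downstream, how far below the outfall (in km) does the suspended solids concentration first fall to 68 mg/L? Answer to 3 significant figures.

Mass balance: C = (1.000·19.00 + 0.2230·566.0) / 1.223 = 145.2/1.223 = 118.7 mg/L.
Half-life 19.1 h → k = ln 2 / 19.1 = 0.03629 h⁻¹ = 0.8710 d⁻¹.
Set 118.7·exp(−k·t) = 68 → t = ln(118.7/68)/k = 55300 s = 15.36 h.
Distance = v·t = 0.22·55300 = 12170 m = 12.17 km.

12.2 km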